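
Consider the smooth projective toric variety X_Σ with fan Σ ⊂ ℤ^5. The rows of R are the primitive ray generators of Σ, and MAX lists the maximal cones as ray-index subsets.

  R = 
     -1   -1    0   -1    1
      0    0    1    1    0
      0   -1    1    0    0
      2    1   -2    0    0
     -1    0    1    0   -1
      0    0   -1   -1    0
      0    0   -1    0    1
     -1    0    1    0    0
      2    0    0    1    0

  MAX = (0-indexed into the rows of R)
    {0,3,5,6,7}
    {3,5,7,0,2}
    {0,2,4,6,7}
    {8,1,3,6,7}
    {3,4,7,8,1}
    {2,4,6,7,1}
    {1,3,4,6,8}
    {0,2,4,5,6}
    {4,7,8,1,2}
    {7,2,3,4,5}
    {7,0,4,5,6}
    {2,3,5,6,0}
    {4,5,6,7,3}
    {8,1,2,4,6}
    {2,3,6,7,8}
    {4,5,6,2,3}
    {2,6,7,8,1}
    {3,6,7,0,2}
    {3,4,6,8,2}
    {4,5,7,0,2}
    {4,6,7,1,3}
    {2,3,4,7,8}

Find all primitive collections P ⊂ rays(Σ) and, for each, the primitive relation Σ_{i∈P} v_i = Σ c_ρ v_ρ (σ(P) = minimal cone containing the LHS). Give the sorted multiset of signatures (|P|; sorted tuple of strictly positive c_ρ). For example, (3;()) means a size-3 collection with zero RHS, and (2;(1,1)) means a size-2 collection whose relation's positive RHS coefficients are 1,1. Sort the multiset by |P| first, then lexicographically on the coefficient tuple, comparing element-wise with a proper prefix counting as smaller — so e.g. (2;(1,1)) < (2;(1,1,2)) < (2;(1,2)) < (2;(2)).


9 minimal non-faces of Δ(Σ) (on 9 rays):

  P={1,5}:  v_{1} + v_{5} = 0  ⇒ sig = (2;())
  P={5,8}:  v_{5} + v_{8} = v_{2} + v_{3}  ⇒ sig = (2;(1,1))
  P={0,1}:  v_{0} + v_{1} = v_{2} + v_{6} + v_{7}  ⇒ sig = (2;(1,1,1))
  P={0,8}:  v_{0} + v_{8} = 2·v_{2} + v_{3} + v_{6} + v_{7}  ⇒ sig = (2;(1,1,1,2))
  P={0,3,4}:  v_{0} + v_{3} + v_{4} = v_{5}  ⇒ sig = (3;(1))
  P={1,2,3}:  v_{1} + v_{2} + v_{3} = v_{8}  ⇒ sig = (3;(1))
  P={2,5,6,7}:  v_{2} + v_{5} + v_{6} + v_{7} = v_{0}  ⇒ sig = (4;(1))
  P={4,6,7,8}:  v_{4} + v_{6} + v_{7} + v_{8} = v_{1}  ⇒ sig = (4;(1))
  P={2,3,4,6,7}:  v_{2} + v_{3} + v_{4} + v_{6} + v_{7} = 0  ⇒ sig = (5;())

Hence PRS(X_Σ) =
    |P|=2: 4 collections, coeffs (), (1,1), (1,1,1), (1,1,1,2)
    |P|=3: 2 collections, coeffs (1), (1)
    |P|=4: 2 collections, coeffs (1), (1)
    |P|=5: 1 collection, coeffs ()


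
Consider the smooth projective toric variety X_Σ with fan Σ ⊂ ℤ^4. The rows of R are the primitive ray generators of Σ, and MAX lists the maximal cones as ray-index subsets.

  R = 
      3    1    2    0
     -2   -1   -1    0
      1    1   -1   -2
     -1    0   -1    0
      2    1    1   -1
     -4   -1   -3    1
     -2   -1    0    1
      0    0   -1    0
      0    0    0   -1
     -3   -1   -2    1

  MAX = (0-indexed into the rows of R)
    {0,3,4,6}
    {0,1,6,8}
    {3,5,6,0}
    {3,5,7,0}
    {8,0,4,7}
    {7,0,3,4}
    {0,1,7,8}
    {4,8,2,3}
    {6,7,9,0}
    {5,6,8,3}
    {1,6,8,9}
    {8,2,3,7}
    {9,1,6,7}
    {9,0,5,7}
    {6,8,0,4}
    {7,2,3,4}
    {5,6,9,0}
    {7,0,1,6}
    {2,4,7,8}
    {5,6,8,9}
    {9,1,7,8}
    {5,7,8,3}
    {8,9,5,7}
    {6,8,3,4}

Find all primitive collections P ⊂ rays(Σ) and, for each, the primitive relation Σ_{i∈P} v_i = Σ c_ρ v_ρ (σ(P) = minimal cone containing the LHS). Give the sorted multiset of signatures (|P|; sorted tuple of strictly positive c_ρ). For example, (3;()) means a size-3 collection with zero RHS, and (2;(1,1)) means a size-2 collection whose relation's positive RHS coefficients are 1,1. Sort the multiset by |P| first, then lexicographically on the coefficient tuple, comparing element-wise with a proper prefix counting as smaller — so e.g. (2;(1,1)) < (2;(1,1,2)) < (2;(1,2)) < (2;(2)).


Δ(Σ) — 10 vertices, 20 min non-faces:

  {1,4}:  v_{1} + v_{4} = v_{8}  ⇒ sig = (2;(1))
  {3,9}:  v_{3} + v_{9} = v_{5}  ⇒ sig = (2;(1))
  {4,9}:  v_{4} + v_{9} = v_{3}  ⇒ sig = (2;(1))
  {1,3}:  v_{1} + v_{3} = v_{8} + v_{9}  ⇒ sig = (2;(1,1))
  {2,6}:  v_{2} + v_{6} = v_{3} + v_{8}  ⇒ sig = (2;(1,1))
  {1,2}:  v_{1} + v_{2} = v_{3} + v_{7} + 2·v_{8}  ⇒ sig = (2;(1,1,2))
  {2,9}:  v_{2} + v_{9} = 2·v_{3} + v_{7} + v_{8}  ⇒ sig = (2;(1,1,2))
  {2,5}:  v_{2} + v_{5} = 3·v_{3} + v_{7} + v_{8}  ⇒ sig = (2;(1,1,3))
  {0,2}:  v_{0} + v_{2} = 2·v_{4} + v_{7}  ⇒ sig = (2;(1,2))
  {1,5}:  v_{1} + v_{5} = v_{8} + 2·v_{9}  ⇒ sig = (2;(1,2))
  {4,5}:  v_{4} + v_{5} = 2·v_{3}  ⇒ sig = (2;(2))
  {0,8,9}:  v_{0} + v_{8} + v_{9} = 0  ⇒ sig = (3;())
  {4,6,7}:  v_{4} + v_{6} + v_{7} = 0  ⇒ sig = (3;())
  {0,3,8}:  v_{0} + v_{3} + v_{8} = v_{4}  ⇒ sig = (3;(1))
  {0,5,8}:  v_{0} + v_{5} + v_{8} = v_{3}  ⇒ sig = (3;(1))
  {3,6,7}:  v_{3} + v_{6} + v_{7} = v_{9}  ⇒ sig = (3;(1))
  {6,7,8}:  v_{6} + v_{7} + v_{8} = v_{1}  ⇒ sig = (3;(1))
  {0,1,9}:  v_{0} + v_{1} + v_{9} = v_{6} + v_{7}  ⇒ sig = (3;(1,1))
  {5,6,7}:  v_{5} + v_{6} + v_{7} = 2·v_{9}  ⇒ sig = (3;(2))
  {3,4,7,8}:  v_{3} + v_{4} + v_{7} + v_{8} = v_{2}  ⇒ sig = (4;(1))

Signatures (|P|; sorted positive RHS coefficients), sorted:
    |P|=2: 11 collections, coeffs (1), (1), (1), (1,1), (1,1), (1,1,2), (1,1,2), (1,1,3), (1,2), (1,2), (2)
    |P|=3: 8 collections, coeffs (), (), (1), (1), (1), (1), (1,1), (2)
    |P|=4: 1 collection, coeffs (1)


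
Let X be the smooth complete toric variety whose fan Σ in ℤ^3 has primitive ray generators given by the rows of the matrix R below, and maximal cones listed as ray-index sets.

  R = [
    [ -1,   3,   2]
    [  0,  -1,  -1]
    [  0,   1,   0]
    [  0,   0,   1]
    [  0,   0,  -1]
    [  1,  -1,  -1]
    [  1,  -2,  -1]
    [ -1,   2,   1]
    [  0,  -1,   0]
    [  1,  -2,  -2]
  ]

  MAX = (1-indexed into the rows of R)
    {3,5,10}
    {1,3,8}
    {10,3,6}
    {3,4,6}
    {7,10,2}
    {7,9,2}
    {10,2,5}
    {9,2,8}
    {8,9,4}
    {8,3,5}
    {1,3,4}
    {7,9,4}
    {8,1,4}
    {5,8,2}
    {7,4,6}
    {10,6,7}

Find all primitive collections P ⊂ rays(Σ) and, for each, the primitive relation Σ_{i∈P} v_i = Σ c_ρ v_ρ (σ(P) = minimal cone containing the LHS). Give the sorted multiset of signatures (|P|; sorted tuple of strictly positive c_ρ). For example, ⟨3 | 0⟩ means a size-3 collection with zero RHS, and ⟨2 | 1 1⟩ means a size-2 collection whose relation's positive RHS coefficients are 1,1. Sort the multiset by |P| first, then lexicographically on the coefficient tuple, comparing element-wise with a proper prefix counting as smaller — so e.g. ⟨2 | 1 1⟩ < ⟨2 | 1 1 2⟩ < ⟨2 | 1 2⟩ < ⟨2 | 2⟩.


22 collections generate NE(X_Σ); each relation:

  P={3,9}:  v_{3} + v_{9} = 0  so sig = ⟨2 | 0⟩
  P={4,5}:  v_{4} + v_{5} = 0  so sig = ⟨2 | 0⟩
  P={7,8}:  v_{7} + v_{8} = 0  so sig = ⟨2 | 0⟩
  P={1,2}:  v_{1} + v_{2} = v_{8}  so sig = ⟨2 | 1⟩
  P={1,10}:  v_{1} + v_{10} = v_{3}  so sig = ⟨2 | 1⟩
  P={2,3}:  v_{2} + v_{3} = v_{5}  so sig = ⟨2 | 1⟩
  P={2,4}:  v_{2} + v_{4} = v_{9}  so sig = ⟨2 | 1⟩
  P={2,6}:  v_{2} + v_{6} = v_{10}  so sig = ⟨2 | 1⟩
  P={3,7}:  v_{3} + v_{7} = v_{6}  so sig = ⟨2 | 1⟩
  P={4,10}:  v_{4} + v_{10} = v_{7}  so sig = ⟨2 | 1⟩
  P={5,7}:  v_{5} + v_{7} = v_{10}  so sig = ⟨2 | 1⟩
  P={5,9}:  v_{5} + v_{9} = v_{2}  so sig = ⟨2 | 1⟩
  P={6,8}:  v_{6} + v_{8} = v_{3}  so sig = ⟨2 | 1⟩
  P={6,9}:  v_{6} + v_{9} = v_{7}  so sig = ⟨2 | 1⟩
  P={8,10}:  v_{8} + v_{10} = v_{5}  so sig = ⟨2 | 1⟩
  P={1,5}:  v_{1} + v_{5} = v_{3} + v_{8}  so sig = ⟨2 | 1 1⟩
  P={1,7}:  v_{1} + v_{7} = v_{3} + v_{4}  so sig = ⟨2 | 1 1⟩
  P={1,9}:  v_{1} + v_{9} = v_{4} + v_{8}  so sig = ⟨2 | 1 1⟩
  P={5,6}:  v_{5} + v_{6} = v_{3} + v_{10}  so sig = ⟨2 | 1 1⟩
  P={9,10}:  v_{9} + v_{10} = v_{2} + v_{7}  so sig = ⟨2 | 1 1⟩
  P={1,6}:  v_{1} + v_{6} = 2·v_{3} + v_{4}  so sig = ⟨2 | 1 2⟩
  P={3,4,8}:  v_{3} + v_{4} + v_{8} = v_{1}  so sig = ⟨3 | 1⟩

Sorted signature multiset PRS(X):
[⟨2 | 0⟩, ⟨2 | 0⟩, ⟨2 | 0⟩, ⟨2 | 1⟩, ⟨2 | 1⟩, ⟨2 | 1⟩, ⟨2 | 1⟩, ⟨2 | 1⟩, ⟨2 | 1⟩, ⟨2 | 1⟩, ⟨2 | 1⟩, ⟨2 | 1⟩, ⟨2 | 1⟩, ⟨2 | 1⟩, ⟨2 | 1⟩, ⟨2 | 1 1⟩, ⟨2 | 1 1⟩, ⟨2 | 1 1⟩, ⟨2 | 1 1⟩, ⟨2 | 1 1⟩, ⟨2 | 1 2⟩, ⟨3 | 1⟩]


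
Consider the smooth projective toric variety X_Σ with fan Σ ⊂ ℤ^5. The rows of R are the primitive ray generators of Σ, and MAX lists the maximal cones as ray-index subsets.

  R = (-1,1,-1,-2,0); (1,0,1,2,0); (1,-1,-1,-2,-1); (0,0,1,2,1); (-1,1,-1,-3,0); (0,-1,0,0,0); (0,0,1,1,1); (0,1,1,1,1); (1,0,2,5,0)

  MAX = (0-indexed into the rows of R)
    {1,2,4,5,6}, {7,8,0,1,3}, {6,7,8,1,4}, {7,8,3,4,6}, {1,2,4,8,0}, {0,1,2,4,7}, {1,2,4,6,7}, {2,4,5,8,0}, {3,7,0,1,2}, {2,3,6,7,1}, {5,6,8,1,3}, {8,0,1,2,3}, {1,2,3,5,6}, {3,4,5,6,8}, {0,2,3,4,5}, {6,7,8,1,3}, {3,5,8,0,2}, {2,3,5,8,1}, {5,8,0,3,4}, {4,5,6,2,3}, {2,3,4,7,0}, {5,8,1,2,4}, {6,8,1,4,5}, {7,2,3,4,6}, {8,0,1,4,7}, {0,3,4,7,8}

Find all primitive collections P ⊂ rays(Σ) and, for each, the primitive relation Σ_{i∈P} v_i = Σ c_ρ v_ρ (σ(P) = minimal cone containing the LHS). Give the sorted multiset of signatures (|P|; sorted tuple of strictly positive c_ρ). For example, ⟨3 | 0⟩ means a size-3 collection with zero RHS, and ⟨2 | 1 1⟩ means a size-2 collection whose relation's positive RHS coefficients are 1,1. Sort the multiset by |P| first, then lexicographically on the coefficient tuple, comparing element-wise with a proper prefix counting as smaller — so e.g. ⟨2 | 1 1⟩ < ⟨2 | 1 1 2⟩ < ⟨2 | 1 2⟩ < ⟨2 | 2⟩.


The 7 primitive collections of Σ (r=9, n=5):

  • {5,7}:  v_{5} + v_{7} = v_{6}  ⟹  sig = ⟨2 | 1⟩
  • {0,6}:  v_{0} + v_{6} = v_{3} + v_{4}  ⟹  sig = ⟨2 | 1 1⟩
  • {0,1,5}:  v_{0} + v_{1} + v_{5} = 0  ⟹  sig = ⟨3 | 0⟩
  • {1,3,4}:  v_{1} + v_{3} + v_{4} = v_{7}  ⟹  sig = ⟨3 | 1⟩
  • {2,6,8}:  v_{2} + v_{6} + v_{8} = 2·v_{1} + v_{5}  ⟹  sig = ⟨3 | 1 2⟩
  • {2,7,8}:  v_{2} + v_{7} + v_{8} = 2·v_{1}  ⟹  sig = ⟨3 | 2⟩
  • {2,3,4,8}:  v_{2} + v_{3} + v_{4} + v_{8} = v_{1}  ⟹  sig = ⟨4 | 1⟩

Signatures (|P|; sorted positive RHS coefficients), sorted:
    |P|=2: 2 collections, coeffs (1), (1,1)
    |P|=3: 4 collections, coeffs (), (1), (1,2), (2)
    |P|=4: 1 collection, coeffs (1)


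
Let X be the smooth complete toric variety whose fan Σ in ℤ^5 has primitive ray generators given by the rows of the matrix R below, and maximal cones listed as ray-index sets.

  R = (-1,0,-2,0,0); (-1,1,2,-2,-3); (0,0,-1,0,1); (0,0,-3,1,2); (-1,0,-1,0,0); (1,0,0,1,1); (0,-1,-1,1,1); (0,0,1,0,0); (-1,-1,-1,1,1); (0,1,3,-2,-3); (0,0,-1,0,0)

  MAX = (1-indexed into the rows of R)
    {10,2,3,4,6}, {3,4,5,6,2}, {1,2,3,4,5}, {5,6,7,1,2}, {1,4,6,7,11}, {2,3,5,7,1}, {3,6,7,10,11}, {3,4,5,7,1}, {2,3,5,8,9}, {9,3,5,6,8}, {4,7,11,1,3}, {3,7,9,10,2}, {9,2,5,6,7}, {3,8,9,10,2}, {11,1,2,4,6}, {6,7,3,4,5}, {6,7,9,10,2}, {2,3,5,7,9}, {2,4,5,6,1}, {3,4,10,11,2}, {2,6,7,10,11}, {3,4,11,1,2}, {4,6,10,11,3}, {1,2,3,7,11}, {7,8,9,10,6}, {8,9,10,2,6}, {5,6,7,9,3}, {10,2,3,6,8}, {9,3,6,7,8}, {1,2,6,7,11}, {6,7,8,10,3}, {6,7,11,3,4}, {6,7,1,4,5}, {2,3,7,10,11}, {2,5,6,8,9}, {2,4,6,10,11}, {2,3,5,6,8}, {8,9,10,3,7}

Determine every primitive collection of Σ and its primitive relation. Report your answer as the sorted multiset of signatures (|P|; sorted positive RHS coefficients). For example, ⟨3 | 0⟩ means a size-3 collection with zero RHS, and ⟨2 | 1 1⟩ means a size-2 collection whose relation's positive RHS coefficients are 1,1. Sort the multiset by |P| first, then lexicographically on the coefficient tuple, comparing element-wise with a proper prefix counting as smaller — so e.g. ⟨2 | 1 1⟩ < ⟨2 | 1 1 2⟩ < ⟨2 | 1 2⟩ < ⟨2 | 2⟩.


Σ has 18 primitive collections:

  • {8,11}:  v_{8} + v_{11} = 0  ⇒ sig = ⟨2 | 0⟩
  • {1,8}:  v_{1} + v_{8} = v_{5}  ⇒ sig = ⟨2 | 1⟩
  • {5,10}:  v_{5} + v_{10} = v_{2}  ⇒ sig = ⟨2 | 1⟩
  • {5,11}:  v_{5} + v_{11} = v_{1}  ⇒ sig = ⟨2 | 1⟩
  • {1,10}:  v_{1} + v_{10} = v_{2} + v_{11}  ⇒ sig = ⟨2 | 1 1⟩
  • {9,11}:  v_{9} + v_{11} = v_{5} + v_{7}  ⇒ sig = ⟨2 | 1 1⟩
  • {4,8}:  v_{4} + v_{8} = v_{3} + v_{5} + v_{6}  ⇒ sig = ⟨2 | 1 1 1⟩
  • {4,9}:  v_{4} + v_{9} = v_{3} + 2·v_{5} + v_{6} + v_{7}  ⇒ sig = ⟨2 | 1 1 1 2⟩
  • {1,9}:  v_{1} + v_{9} = 2·v_{5} + v_{7}  ⇒ sig = ⟨2 | 1 2⟩
  • {1,3,6}:  v_{1} + v_{3} + v_{6} = v_{4}  ⇒ sig = ⟨3 | 1⟩
  • {2,4,7}:  v_{2} + v_{4} + v_{7} = v_{1}  ⇒ sig = ⟨3 | 1⟩
  • {4,7,10}:  v_{4} + v_{7} + v_{10} = v_{11}  ⇒ sig = ⟨3 | 1⟩
  • {5,7,8}:  v_{5} + v_{7} + v_{8} = v_{9}  ⇒ sig = ⟨3 | 1⟩
  • {2,7,8}:  v_{2} + v_{7} + v_{8} = v_{9} + v_{10}  ⇒ sig = ⟨3 | 1 1⟩
  • {2,3,6,7}:  v_{2} + v_{3} + v_{6} + v_{7} = 0  ⇒ sig = ⟨4 | 0⟩
  • {3,6,9,10}:  v_{3} + v_{6} + v_{9} + v_{10} = v_{8}  ⇒ sig = ⟨4 | 1⟩
  • {2,3,6,9}:  v_{2} + v_{3} + v_{6} + v_{9} = v_{5} + v_{8}  ⇒ sig = ⟨4 | 1 1⟩
  • {2,3,6,11}:  v_{2} + v_{3} + v_{6} + v_{11} = v_{4} + v_{10}  ⇒ sig = ⟨4 | 1 1⟩

Hence PRS(X_Σ) =
[⟨2 | 0⟩, ⟨2 | 1⟩, ⟨2 | 1⟩, ⟨2 | 1⟩, ⟨2 | 1 1⟩, ⟨2 | 1 1⟩, ⟨2 | 1 1 1⟩, ⟨2 | 1 1 1 2⟩, ⟨2 | 1 2⟩, ⟨3 | 1⟩, ⟨3 | 1⟩, ⟨3 | 1⟩, ⟨3 | 1⟩, ⟨3 | 1 1⟩, ⟨4 | 0⟩, ⟨4 | 1⟩, ⟨4 | 1 1⟩, ⟨4 | 1 1⟩]


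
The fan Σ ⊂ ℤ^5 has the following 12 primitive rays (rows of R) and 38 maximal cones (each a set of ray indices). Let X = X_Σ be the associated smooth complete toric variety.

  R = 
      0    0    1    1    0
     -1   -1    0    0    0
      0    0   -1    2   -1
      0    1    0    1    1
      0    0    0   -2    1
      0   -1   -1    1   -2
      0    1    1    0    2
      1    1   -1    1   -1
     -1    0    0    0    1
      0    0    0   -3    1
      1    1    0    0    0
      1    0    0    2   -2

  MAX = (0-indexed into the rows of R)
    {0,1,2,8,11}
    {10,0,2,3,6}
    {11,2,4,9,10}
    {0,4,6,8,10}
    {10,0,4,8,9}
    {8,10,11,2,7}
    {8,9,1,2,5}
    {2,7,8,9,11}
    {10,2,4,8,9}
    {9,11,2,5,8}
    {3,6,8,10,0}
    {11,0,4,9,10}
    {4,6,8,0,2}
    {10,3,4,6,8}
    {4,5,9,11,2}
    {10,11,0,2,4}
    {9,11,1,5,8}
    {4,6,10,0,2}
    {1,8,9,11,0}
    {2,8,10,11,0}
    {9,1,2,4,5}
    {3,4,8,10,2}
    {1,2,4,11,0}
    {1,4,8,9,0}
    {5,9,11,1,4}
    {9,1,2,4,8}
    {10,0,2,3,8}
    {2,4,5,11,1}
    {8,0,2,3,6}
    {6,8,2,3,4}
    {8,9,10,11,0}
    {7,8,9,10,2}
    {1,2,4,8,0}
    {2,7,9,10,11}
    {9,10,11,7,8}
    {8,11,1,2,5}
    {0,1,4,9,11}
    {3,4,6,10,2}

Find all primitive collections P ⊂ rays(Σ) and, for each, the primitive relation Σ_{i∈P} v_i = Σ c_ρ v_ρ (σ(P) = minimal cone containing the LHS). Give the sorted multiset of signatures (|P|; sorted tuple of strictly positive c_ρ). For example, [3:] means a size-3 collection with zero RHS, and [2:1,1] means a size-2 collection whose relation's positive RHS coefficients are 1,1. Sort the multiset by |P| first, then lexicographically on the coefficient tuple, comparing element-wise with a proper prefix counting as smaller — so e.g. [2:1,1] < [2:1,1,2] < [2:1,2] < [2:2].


|primitive collections| = 25. Relations:

  P = {1,10}:  v_{1} + v_{10} = 0 ; sig = [2:]
  P = {3,5}:  v_{3} + v_{5} = v_{2} ; sig = [2:1]
  P = {0,5}:  v_{0} + v_{5} = v_{1} + v_{11} ; sig = [2:1,1]
  P = {6,7}:  v_{6} + v_{7} = v_{3} + v_{10} ; sig = [2:1,1]
  P = {0,7}:  v_{0} + v_{7} = v_{8} + v_{10} + v_{11} ; sig = [2:1,1,1]
  P = {3,9}:  v_{3} + v_{9} = v_{4} + v_{8} + v_{10} ; sig = [2:1,1,1]
  P = {3,11}:  v_{3} + v_{11} = v_{0} + v_{2} + v_{10} ; sig = [2:1,1,1]
  P = {4,7}:  v_{4} + v_{7} = v_{2} + v_{9} + v_{10} ; sig = [2:1,1,1]
  P = {5,6}:  v_{5} + v_{6} = v_{0} + v_{2} + v_{4} ; sig = [2:1,1,1]
  P = {5,10}:  v_{5} + v_{10} = v_{2} + v_{9} + v_{11} ; sig = [2:1,1,1]
  P = {1,3}:  v_{1} + v_{3} = v_{0} + v_{2} + v_{4} + v_{8} ; sig = [2:1,1,1,1]
  P = {1,7}:  v_{1} + v_{7} = v_{2} + v_{8} + v_{9} + v_{11} ; sig = [2:1,1,1,1]
  P = {6,9}:  v_{6} + v_{9} = v_{0} + 2·v_{4} + v_{8} + v_{10} ; sig = [2:1,1,1,2]
  P = {6,11}:  v_{6} + v_{11} = 2·v_{0} + v_{2} + v_{4} + v_{10} ; sig = [2:1,1,1,2]
  P = {3,7}:  v_{3} + v_{7} = v_{2} + v_{8} + 2·v_{10} ; sig = [2:1,1,2]
  P = {1,6}:  v_{1} + v_{6} = 2·v_{0} + v_{2} + 2·v_{4} + v_{8} ; sig = [2:1,1,2,2]
  P = {5,7}:  v_{5} + v_{7} = 2·v_{2} + v_{8} + 2·v_{9} + 2·v_{11} ; sig = [2:1,2,2,2]
  P = {0,2,9}:  v_{0} + v_{2} + v_{9} = 0 ; sig = [3:]
  P = {4,8,11}:  v_{4} + v_{8} + v_{11} = 0 ; sig = [3:]
  P = {0,3,4}:  v_{0} + v_{3} + v_{4} = v_{6} ; sig = [3:1]
  P = {4,5,8}:  v_{4} + v_{5} + v_{8} = v_{1} + v_{2} + v_{9} ; sig = [3:1,1,1]
  P = {1,2,9,11}:  v_{1} + v_{2} + v_{9} + v_{11} = v_{5} ; sig = [4:1]
  P = {2,6,8,10}:  v_{2} + v_{6} + v_{8} + v_{10} = 2·v_{3} ; sig = [4:2]
  P = {0,2,4,8,10}:  v_{0} + v_{2} + v_{4} + v_{8} + v_{10} = v_{3} ; sig = [5:1]
  P = {2,8,9,10,11}:  v_{2} + v_{8} + v_{9} + v_{10} + v_{11} = v_{7} ; sig = [5:1]

so the primitive-relation signature multiset is
    |P|=2: 17 collections, coeffs (), (1), (1,1), (1,1), (1,1,1), (1,1,1), (1,1,1), (1,1,1), (1,1,1), (1,1,1), (1,1,1,1), (1,1,1,1), (1,1,1,2), (1,1,1,2), (1,1,2), (1,1,2,2), (1,2,2,2)
    |P|=3: 4 collections, coeffs (), (), (1), (1,1,1)
    |P|=4: 2 collections, coeffs (1), (2)
    |P|=5: 2 collections, coeffs (1), (1)


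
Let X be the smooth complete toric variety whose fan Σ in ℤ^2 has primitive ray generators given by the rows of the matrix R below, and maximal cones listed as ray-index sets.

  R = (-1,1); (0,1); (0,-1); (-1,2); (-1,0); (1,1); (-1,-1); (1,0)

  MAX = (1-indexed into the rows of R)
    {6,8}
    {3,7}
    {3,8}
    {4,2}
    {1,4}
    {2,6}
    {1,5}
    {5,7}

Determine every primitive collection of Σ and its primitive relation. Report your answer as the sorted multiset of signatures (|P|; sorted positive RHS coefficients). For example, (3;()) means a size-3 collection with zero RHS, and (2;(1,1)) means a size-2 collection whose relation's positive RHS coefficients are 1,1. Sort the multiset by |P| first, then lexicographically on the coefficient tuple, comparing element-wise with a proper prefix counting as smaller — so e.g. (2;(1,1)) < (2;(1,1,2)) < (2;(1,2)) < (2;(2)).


|primitive collections| = 20. Relations:

  P = {2,3}:  v_{2} + v_{3} = 0  →  sig = (2;())
  P = {5,8}:  v_{5} + v_{8} = 0  →  sig = (2;())
  P = {6,7}:  v_{6} + v_{7} = 0  →  sig = (2;())
  P = {1,2}:  v_{1} + v_{2} = v_{4}  →  sig = (2;(1))
  P = {1,3}:  v_{1} + v_{3} = v_{5}  →  sig = (2;(1))
  P = {1,8}:  v_{1} + v_{8} = v_{2}  →  sig = (2;(1))
  P = {2,5}:  v_{2} + v_{5} = v_{1}  →  sig = (2;(1))
  P = {2,7}:  v_{2} + v_{7} = v_{5}  →  sig = (2;(1))
  P = {2,8}:  v_{2} + v_{8} = v_{6}  →  sig = (2;(1))
  P = {3,4}:  v_{3} + v_{4} = v_{1}  →  sig = (2;(1))
  P = {3,5}:  v_{3} + v_{5} = v_{7}  →  sig = (2;(1))
  P = {3,6}:  v_{3} + v_{6} = v_{8}  →  sig = (2;(1))
  P = {5,6}:  v_{5} + v_{6} = v_{2}  →  sig = (2;(1))
  P = {7,8}:  v_{7} + v_{8} = v_{3}  →  sig = (2;(1))
  P = {4,7}:  v_{4} + v_{7} = v_{1} + v_{5}  →  sig = (2;(1,1))
  P = {1,6}:  v_{1} + v_{6} = 2·v_{2}  →  sig = (2;(2))
  P = {1,7}:  v_{1} + v_{7} = 2·v_{5}  →  sig = (2;(2))
  P = {4,5}:  v_{4} + v_{5} = 2·v_{1}  →  sig = (2;(2))
  P = {4,8}:  v_{4} + v_{8} = 2·v_{2}  →  sig = (2;(2))
  P = {4,6}:  v_{4} + v_{6} = 3·v_{2}  →  sig = (2;(3))

so the primitive-relation signature multiset is
    (2;())
    (2;())
    (2;())
    (2;(1))
    (2;(1))
    (2;(1))
    (2;(1))
    (2;(1))
    (2;(1))
    (2;(1))
    (2;(1))
    (2;(1))
    (2;(1))
    (2;(1))
    (2;(1,1))
    (2;(2))
    (2;(2))
    (2;(2))
    (2;(2))
    (2;(3))


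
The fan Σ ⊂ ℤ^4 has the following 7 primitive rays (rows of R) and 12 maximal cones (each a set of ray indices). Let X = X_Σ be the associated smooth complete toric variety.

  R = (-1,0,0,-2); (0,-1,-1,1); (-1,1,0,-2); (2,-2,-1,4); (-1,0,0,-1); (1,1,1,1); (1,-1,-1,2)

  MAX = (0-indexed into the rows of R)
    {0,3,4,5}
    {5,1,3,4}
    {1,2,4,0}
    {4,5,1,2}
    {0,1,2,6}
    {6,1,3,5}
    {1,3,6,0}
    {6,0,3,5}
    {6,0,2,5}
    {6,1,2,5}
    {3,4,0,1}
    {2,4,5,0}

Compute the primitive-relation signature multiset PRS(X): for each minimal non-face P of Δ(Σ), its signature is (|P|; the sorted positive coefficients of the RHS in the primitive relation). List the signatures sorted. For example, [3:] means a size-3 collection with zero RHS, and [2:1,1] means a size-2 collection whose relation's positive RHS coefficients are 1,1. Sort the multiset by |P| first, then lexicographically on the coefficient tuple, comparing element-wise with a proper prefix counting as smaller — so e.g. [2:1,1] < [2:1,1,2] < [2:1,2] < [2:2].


|primitive collections| = 3. Relations:

  {2,3}:  v_{2} + v_{3} = v_{6}  ⇒ sig = [2:1]
  {4,6}:  v_{4} + v_{6} = v_{1}  ⇒ sig = [2:1]
  {0,1,5}:  v_{0} + v_{1} + v_{5} = 0  ⇒ sig = [3:]

Sorted signature multiset PRS(X):
[[2:1], [2:1], [3:]]


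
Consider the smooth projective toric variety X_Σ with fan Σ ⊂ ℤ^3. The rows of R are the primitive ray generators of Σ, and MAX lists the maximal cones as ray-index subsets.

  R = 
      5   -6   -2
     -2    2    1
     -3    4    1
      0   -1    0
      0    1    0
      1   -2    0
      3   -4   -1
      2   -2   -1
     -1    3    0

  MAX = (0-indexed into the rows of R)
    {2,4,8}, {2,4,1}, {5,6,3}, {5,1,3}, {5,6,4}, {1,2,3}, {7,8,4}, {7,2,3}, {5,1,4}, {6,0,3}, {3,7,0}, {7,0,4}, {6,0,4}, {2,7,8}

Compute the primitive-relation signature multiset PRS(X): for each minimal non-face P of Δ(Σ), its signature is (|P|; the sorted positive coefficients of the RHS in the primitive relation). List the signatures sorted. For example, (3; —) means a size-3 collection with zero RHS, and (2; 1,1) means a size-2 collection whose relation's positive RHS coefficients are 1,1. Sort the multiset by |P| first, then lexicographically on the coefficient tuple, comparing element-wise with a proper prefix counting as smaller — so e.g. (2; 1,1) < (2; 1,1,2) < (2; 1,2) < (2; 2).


Σ has 16 primitive collections:

  {1,7}:  v_{1} + v_{7} = 0  so sig = (2; —)
  {2,6}:  v_{2} + v_{6} = 0  so sig = (2; —)
  {3,4}:  v_{3} + v_{4} = 0  so sig = (2; —)
  {0,1}:  v_{0} + v_{1} = v_{6}  so sig = (2; 1)
  {0,2}:  v_{0} + v_{2} = v_{7}  so sig = (2; 1)
  {1,6}:  v_{1} + v_{6} = v_{5}  so sig = (2; 1)
  {2,5}:  v_{2} + v_{5} = v_{1}  so sig = (2; 1)
  {5,7}:  v_{5} + v_{7} = v_{6}  so sig = (2; 1)
  {5,8}:  v_{5} + v_{8} = v_{4}  so sig = (2; 1)
  {6,7}:  v_{6} + v_{7} = v_{0}  so sig = (2; 1)
  {1,8}:  v_{1} + v_{8} = v_{2} + v_{4}  so sig = (2; 1,1)
  {3,8}:  v_{3} + v_{8} = v_{2} + v_{7}  so sig = (2; 1,1)
  {6,8}:  v_{6} + v_{8} = v_{4} + v_{7}  so sig = (2; 1,1)
  {0,8}:  v_{0} + v_{8} = v_{4} + 2·v_{7}  so sig = (2; 1,2)
  {0,5}:  v_{0} + v_{5} = 2·v_{6}  so sig = (2; 2)
  {2,4,7}:  v_{2} + v_{4} + v_{7} = v_{8}  so sig = (3; 1)

Signatures (|P|; sorted positive RHS coefficients), sorted:
[(2; —), (2; —), (2; —), (2; 1), (2; 1), (2; 1), (2; 1), (2; 1), (2; 1), (2; 1), (2; 1,1), (2; 1,1), (2; 1,1), (2; 1,2), (2; 2), (3; 1)]


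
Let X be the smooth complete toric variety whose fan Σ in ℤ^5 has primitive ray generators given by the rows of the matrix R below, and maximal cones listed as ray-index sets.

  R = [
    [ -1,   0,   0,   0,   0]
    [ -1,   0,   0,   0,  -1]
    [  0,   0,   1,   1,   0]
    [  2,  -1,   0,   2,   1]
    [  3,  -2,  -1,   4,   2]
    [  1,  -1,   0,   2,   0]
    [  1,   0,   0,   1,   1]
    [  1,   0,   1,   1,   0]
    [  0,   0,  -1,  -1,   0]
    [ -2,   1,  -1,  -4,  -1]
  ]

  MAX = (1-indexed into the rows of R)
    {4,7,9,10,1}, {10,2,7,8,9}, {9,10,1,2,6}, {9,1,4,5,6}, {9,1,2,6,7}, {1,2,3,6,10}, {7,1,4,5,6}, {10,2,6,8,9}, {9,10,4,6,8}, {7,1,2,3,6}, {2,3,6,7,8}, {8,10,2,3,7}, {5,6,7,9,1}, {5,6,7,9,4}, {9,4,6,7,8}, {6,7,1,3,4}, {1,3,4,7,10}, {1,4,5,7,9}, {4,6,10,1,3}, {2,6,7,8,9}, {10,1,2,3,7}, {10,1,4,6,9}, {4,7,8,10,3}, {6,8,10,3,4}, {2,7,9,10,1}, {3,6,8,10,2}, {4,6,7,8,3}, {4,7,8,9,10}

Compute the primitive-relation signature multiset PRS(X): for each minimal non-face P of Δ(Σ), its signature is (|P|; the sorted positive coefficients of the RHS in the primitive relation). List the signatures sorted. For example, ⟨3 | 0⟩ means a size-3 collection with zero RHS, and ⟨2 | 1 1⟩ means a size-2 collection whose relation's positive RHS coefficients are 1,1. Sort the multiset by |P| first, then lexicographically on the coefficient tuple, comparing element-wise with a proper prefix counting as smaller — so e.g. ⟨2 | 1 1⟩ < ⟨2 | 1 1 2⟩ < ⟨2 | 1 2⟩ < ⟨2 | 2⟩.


9 collections generate NE(X_Σ); each relation:

  {3,9}:  v_{3} + v_{9} = 0 — sig = ⟨2 | 0⟩
  {1,8}:  v_{1} + v_{8} = v_{3} — sig = ⟨2 | 1⟩
  {2,4}:  v_{2} + v_{4} = v_{6} — sig = ⟨2 | 1⟩
  {5,8}:  v_{5} + v_{8} = v_{4} + v_{6} + v_{7} — sig = ⟨2 | 1 1 1⟩
  {3,5}:  v_{3} + v_{5} = v_{1} + v_{4} + v_{6} + v_{7} — sig = ⟨2 | 1 1 1 1⟩
  {2,5}:  v_{2} + v_{5} = v_{1} + 2·v_{6} + v_{7} + v_{9} — sig = ⟨2 | 1 1 1 2⟩
  {5,10}:  v_{5} + v_{10} = v_{1} + v_{4} + 2·v_{9} — sig = ⟨2 | 1 1 2⟩
  {6,7,10}:  v_{6} + v_{7} + v_{10} = v_{9} — sig = ⟨3 | 1⟩
  {1,4,6,7,9}:  v_{1} + v_{4} + v_{6} + v_{7} + v_{9} = v_{5} — sig = ⟨5 | 1⟩

Hence PRS(X_Σ) =
    ⟨2 | 0⟩
    ⟨2 | 1⟩
    ⟨2 | 1⟩
    ⟨2 | 1 1 1⟩
    ⟨2 | 1 1 1 1⟩
    ⟨2 | 1 1 1 2⟩
    ⟨2 | 1 1 2⟩
    ⟨3 | 1⟩
    ⟨5 | 1⟩


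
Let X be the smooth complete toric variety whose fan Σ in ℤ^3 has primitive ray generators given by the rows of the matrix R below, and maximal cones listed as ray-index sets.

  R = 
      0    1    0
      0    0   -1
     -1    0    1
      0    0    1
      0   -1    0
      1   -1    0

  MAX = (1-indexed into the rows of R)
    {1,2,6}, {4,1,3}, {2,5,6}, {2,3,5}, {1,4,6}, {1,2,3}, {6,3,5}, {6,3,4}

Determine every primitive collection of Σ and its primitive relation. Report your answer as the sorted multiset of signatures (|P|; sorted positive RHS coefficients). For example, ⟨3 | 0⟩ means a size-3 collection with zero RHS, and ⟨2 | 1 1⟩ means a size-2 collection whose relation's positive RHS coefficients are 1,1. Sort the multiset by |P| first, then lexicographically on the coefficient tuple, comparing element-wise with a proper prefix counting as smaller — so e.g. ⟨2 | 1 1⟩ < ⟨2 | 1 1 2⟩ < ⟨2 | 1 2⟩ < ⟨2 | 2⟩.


|primitive collections| = 5. Relations:

  P = {1,5}:  v_{1} + v_{5} = 0  ⇒ sig = ⟨2 | 0⟩
  P = {2,4}:  v_{2} + v_{4} = 0  ⇒ sig = ⟨2 | 0⟩
  P = {4,5}:  v_{4} + v_{5} = v_{3} + v_{6}  ⇒ sig = ⟨2 | 1 1⟩
  P = {1,3,6}:  v_{1} + v_{3} + v_{6} = v_{4}  ⇒ sig = ⟨3 | 1⟩
  P = {2,3,6}:  v_{2} + v_{3} + v_{6} = v_{5}  ⇒ sig = ⟨3 | 1⟩

so the primitive-relation signature multiset is
    |P|=2: 3 collections, coeffs (), (), (1,1)
    |P|=3: 2 collections, coeffs (1), (1)


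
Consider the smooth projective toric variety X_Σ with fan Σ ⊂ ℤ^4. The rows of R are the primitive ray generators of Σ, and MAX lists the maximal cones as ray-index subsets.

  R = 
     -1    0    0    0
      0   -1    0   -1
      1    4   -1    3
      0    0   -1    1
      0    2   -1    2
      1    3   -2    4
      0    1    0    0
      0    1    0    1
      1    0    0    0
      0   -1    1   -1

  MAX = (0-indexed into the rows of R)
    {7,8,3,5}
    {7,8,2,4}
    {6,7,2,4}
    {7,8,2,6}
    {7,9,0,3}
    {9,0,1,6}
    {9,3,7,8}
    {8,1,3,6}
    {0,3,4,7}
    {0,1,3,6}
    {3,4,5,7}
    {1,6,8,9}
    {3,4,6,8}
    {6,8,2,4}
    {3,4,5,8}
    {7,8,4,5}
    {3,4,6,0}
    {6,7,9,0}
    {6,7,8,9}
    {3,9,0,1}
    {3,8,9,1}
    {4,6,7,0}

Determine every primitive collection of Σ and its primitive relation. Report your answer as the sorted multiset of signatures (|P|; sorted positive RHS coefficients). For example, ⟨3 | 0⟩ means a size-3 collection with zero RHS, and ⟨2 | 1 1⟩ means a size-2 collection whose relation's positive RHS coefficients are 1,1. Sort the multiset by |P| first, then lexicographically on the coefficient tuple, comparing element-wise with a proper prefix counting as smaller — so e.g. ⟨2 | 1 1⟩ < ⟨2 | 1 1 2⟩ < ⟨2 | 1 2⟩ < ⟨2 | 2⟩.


Δ(Σ) — 10 vertices, 17 min non-faces:

  • {0,8}:  v_{0} + v_{8} = 0  →  sig = ⟨2 | 0⟩
  • {1,7}:  v_{1} + v_{7} = 0  →  sig = ⟨2 | 0⟩
  • {4,9}:  v_{4} + v_{9} = v_{7}  →  sig = ⟨2 | 1⟩
  • {1,4}:  v_{1} + v_{4} = v_{3} + v_{6}  →  sig = ⟨2 | 1 1⟩
  • {0,2}:  v_{0} + v_{2} = v_{4} + v_{6} + v_{7}  →  sig = ⟨2 | 1 1 1⟩
  • {0,5}:  v_{0} + v_{5} = v_{3} + v_{4} + v_{7}  →  sig = ⟨2 | 1 1 1⟩
  • {1,2}:  v_{1} + v_{2} = v_{4} + v_{6} + v_{8}  →  sig = ⟨2 | 1 1 1⟩
  • {1,5}:  v_{1} + v_{5} = v_{3} + v_{4} + v_{8}  →  sig = ⟨2 | 1 1 1⟩
  • {2,9}:  v_{2} + v_{9} = v_{6} + 2·v_{7} + v_{8}  →  sig = ⟨2 | 1 1 2⟩
  • {5,9}:  v_{5} + v_{9} = v_{3} + 2·v_{7} + v_{8}  →  sig = ⟨2 | 1 1 2⟩
  • {2,3}:  v_{2} + v_{3} = 2·v_{4} + v_{8}  →  sig = ⟨2 | 1 2⟩
  • {5,6}:  v_{5} + v_{6} = 2·v_{4} + v_{8}  →  sig = ⟨2 | 1 2⟩
  • {2,5}:  v_{2} + v_{5} = 3·v_{4} + v_{7} + 2·v_{8}  →  sig = ⟨2 | 1 2 3⟩
  • {3,6,9}:  v_{3} + v_{6} + v_{9} = 0  →  sig = ⟨3 | 0⟩
  • {3,6,7}:  v_{3} + v_{6} + v_{7} = v_{4}  →  sig = ⟨3 | 1⟩
  • {3,4,7,8}:  v_{3} + v_{4} + v_{7} + v_{8} = v_{5}  →  sig = ⟨4 | 1⟩
  • {4,6,7,8}:  v_{4} + v_{6} + v_{7} + v_{8} = v_{2}  →  sig = ⟨4 | 1⟩

Sorted signature multiset PRS(X):
    |P|=2: 13 collections, coeffs (), (), (1), (1,1), (1,1,1), (1,1,1), (1,1,1), (1,1,1), (1,1,2), (1,1,2), (1,2), (1,2), (1,2,3)
    |P|=3: 2 collections, coeffs (), (1)
    |P|=4: 2 collections, coeffs (1), (1)


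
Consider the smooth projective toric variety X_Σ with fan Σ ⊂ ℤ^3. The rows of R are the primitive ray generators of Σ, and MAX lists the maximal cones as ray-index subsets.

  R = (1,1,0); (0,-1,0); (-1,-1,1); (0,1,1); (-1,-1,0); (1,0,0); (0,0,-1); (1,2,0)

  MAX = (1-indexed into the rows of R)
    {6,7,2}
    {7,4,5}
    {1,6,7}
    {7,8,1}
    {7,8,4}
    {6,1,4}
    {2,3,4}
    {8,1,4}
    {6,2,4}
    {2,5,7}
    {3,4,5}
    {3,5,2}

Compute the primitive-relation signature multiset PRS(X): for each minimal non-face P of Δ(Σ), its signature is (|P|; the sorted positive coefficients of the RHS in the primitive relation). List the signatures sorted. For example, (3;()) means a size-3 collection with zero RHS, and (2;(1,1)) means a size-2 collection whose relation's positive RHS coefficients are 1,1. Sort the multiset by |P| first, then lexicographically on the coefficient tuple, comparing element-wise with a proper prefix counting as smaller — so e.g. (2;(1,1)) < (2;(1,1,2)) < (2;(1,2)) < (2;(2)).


14 minimal non-faces of Δ(Σ) (on 8 rays):

  • {1,5}:  v_{1} + v_{5} = 0  so sig = (2;())
  • {1,2}:  v_{1} + v_{2} = v_{6}  so sig = (2;(1))
  • {2,8}:  v_{2} + v_{8} = v_{1}  so sig = (2;(1))
  • {3,7}:  v_{3} + v_{7} = v_{5}  so sig = (2;(1))
  • {3,8}:  v_{3} + v_{8} = v_{4}  so sig = (2;(1))
  • {5,6}:  v_{5} + v_{6} = v_{2}  so sig = (2;(1))
  • {1,3}:  v_{1} + v_{3} = v_{2} + v_{4}  so sig = (2;(1,1))
  • {5,8}:  v_{5} + v_{8} = v_{4} + v_{7}  so sig = (2;(1,1))
  • {3,6}:  v_{3} + v_{6} = 2·v_{2} + v_{4}  so sig = (2;(1,2))
  • {6,8}:  v_{6} + v_{8} = 2·v_{1}  so sig = (2;(2))
  • {2,4,7}:  v_{2} + v_{4} + v_{7} = 0  so sig = (3;())
  • {1,4,7}:  v_{1} + v_{4} + v_{7} = v_{8}  so sig = (3;(1))
  • {2,4,5}:  v_{2} + v_{4} + v_{5} = v_{3}  so sig = (3;(1))
  • {4,6,7}:  v_{4} + v_{6} + v_{7} = v_{1}  so sig = (3;(1))

Sorted signature multiset PRS(X):
{ (2;()),  (2;(1)) ×5,  (2;(1,1)) ×2,  (2;(1,2)),  (2;(2)),  (3;()),  (3;(1)) ×3 }


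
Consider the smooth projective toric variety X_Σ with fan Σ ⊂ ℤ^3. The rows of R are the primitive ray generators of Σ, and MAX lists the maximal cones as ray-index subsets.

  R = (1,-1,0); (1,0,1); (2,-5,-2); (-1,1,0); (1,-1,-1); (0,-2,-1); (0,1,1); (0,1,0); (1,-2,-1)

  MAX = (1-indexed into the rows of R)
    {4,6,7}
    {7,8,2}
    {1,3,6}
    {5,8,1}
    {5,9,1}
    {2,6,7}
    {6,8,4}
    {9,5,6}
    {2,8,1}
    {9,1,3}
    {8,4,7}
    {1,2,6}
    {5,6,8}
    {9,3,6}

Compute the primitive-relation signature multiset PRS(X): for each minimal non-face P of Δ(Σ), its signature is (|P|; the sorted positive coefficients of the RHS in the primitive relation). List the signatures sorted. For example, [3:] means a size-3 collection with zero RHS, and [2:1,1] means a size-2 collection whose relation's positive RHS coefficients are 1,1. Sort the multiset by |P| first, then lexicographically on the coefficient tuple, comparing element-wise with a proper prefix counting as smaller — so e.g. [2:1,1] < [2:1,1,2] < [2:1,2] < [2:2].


Primitive collections (20):

  {1,4}:  v_{1} + v_{4} = 0  ⟹  sig = [2:]
  {1,7}:  v_{1} + v_{7} = v_{2}  ⟹  sig = [2:1]
  {2,4}:  v_{2} + v_{4} = v_{7}  ⟹  sig = [2:1]
  {7,9}:  v_{7} + v_{9} = v_{1}  ⟹  sig = [2:1]
  {8,9}:  v_{8} + v_{9} = v_{5}  ⟹  sig = [2:1]
  {3,4}:  v_{3} + v_{4} = v_{6} + v_{9}  ⟹  sig = [2:1,1]
  {4,9}:  v_{4} + v_{9} = v_{6} + v_{8}  ⟹  sig = [2:1,1]
  {5,7}:  v_{5} + v_{7} = v_{1} + v_{8}  ⟹  sig = [2:1,1]
  {2,5}:  v_{2} + v_{5} = 2·v_{1} + v_{8}  ⟹  sig = [2:1,2]
  {3,7}:  v_{3} + v_{7} = 2·v_{1} + v_{6}  ⟹  sig = [2:1,2]
  {4,5}:  v_{4} + v_{5} = v_{6} + 2·v_{8}  ⟹  sig = [2:1,2]
  {2,3}:  v_{2} + v_{3} = 3·v_{1} + v_{6}  ⟹  sig = [2:1,3]
  {2,9}:  v_{2} + v_{9} = 2·v_{1}  ⟹  sig = [2:2]
  {3,8}:  v_{3} + v_{8} = 2·v_{9}  ⟹  sig = [2:2]
  {3,5}:  v_{3} + v_{5} = 3·v_{9}  ⟹  sig = [2:3]
  {6,7,8}:  v_{6} + v_{7} + v_{8} = 0  ⟹  sig = [3:]
  {1,6,8}:  v_{1} + v_{6} + v_{8} = v_{9}  ⟹  sig = [3:1]
  {1,6,9}:  v_{1} + v_{6} + v_{9} = v_{3}  ⟹  sig = [3:1]
  {2,6,8}:  v_{2} + v_{6} + v_{8} = v_{1}  ⟹  sig = [3:1]
  {1,5,6}:  v_{1} + v_{5} + v_{6} = 2·v_{9}  ⟹  sig = [3:2]

Hence PRS(X_Σ) =
{ [2:],  [2:1] ×4,  [2:1,1] ×3,  [2:1,2] ×3,  [2:1,3],  [2:2] ×2,  [2:3],  [3:],  [3:1] ×3,  [3:2] }


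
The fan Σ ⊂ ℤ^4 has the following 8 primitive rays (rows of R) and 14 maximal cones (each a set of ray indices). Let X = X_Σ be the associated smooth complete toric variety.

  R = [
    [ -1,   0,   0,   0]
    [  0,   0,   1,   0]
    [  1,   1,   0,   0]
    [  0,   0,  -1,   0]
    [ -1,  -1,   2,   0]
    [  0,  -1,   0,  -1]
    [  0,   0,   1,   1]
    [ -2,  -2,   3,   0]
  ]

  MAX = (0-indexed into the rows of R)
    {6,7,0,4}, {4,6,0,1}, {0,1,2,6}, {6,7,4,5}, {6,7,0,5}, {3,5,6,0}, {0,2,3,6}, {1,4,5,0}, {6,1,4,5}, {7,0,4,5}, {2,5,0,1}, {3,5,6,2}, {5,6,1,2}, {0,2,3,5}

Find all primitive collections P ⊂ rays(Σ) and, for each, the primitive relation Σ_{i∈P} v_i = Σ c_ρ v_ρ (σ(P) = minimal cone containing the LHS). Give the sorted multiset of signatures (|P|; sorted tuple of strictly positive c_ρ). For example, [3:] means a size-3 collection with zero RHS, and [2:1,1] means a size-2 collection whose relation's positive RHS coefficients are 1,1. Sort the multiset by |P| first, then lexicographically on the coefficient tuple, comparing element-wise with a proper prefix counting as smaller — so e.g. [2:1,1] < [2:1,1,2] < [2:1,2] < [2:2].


|primitive collections| = 9. Relations:

  {1,3}:  v_{1} + v_{3} = 0  so sig = [2:]
  {2,7}:  v_{2} + v_{7} = v_{1} + v_{4}  so sig = [2:1,1]
  {3,4}:  v_{3} + v_{4} = v_{0} + v_{5} + v_{6}  so sig = [2:1,1,1]
  {1,7}:  v_{1} + v_{7} = 2·v_{4}  so sig = [2:2]
  {2,4}:  v_{2} + v_{4} = 2·v_{1}  so sig = [2:2]
  {3,7}:  v_{3} + v_{7} = 2·v_{0} + 2·v_{5} + 2·v_{6}  so sig = [2:2,2,2]
  {0,1,5,6}:  v_{0} + v_{1} + v_{5} + v_{6} = v_{4}  so sig = [4:1]
  {0,2,5,6}:  v_{0} + v_{2} + v_{5} + v_{6} = v_{1}  so sig = [4:1]
  {0,4,5,6}:  v_{0} + v_{4} + v_{5} + v_{6} = v_{7}  so sig = [4:1]

Hence PRS(X_Σ) =
    [2:]
    [2:1,1]
    [2:1,1,1]
    [2:2]
    [2:2]
    [2:2,2,2]
    [4:1]
    [4:1]
    [4:1]


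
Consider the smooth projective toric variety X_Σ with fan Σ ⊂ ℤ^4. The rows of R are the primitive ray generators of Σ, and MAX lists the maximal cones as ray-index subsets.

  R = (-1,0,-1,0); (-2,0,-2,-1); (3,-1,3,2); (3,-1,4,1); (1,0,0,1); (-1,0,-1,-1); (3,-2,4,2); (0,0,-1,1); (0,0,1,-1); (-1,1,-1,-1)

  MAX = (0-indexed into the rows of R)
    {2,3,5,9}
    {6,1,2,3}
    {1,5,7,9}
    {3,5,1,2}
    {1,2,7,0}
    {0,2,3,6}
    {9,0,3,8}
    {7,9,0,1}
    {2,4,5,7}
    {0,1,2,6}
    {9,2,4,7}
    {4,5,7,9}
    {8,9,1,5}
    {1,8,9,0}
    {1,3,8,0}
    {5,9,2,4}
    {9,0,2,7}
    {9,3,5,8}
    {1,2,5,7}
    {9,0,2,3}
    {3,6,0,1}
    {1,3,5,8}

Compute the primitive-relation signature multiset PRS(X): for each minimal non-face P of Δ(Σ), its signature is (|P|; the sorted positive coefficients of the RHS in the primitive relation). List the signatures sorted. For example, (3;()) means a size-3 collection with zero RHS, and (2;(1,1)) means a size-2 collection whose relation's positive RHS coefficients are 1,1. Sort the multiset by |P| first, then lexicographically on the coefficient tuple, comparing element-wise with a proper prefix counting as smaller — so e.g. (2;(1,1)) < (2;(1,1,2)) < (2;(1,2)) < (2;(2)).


17 minimal non-faces of Δ(Σ) (on 10 rays):

  {7,8}:  v_{7} + v_{8} = 0 ; sig = (2;())
  {0,4}:  v_{0} + v_{4} = v_{7} ; sig = (2;(1))
  {0,5}:  v_{0} + v_{5} = v_{1} ; sig = (2;(1))
  {2,8}:  v_{2} + v_{8} = v_{3} ; sig = (2;(1))
  {3,7}:  v_{3} + v_{7} = v_{2} ; sig = (2;(1))
  {1,4}:  v_{1} + v_{4} = v_{5} + v_{7} ; sig = (2;(1,1))
  {6,9}:  v_{6} + v_{9} = v_{0} + v_{3} ; sig = (2;(1,1))
  {4,8}:  v_{4} + v_{8} = v_{2} + v_{5} + v_{9} ; sig = (2;(1,1,1))
  {3,4}:  v_{3} + v_{4} = 2·v_{2} + v_{5} + v_{9} ; sig = (2;(1,1,2))
  {5,6}:  v_{5} + v_{6} = 2·v_{1} + v_{2} + v_{3} ; sig = (2;(1,1,2))
  {6,7}:  v_{6} + v_{7} = v_{0} + v_{1} + 2·v_{2} ; sig = (2;(1,1,2))
  {6,8}:  v_{6} + v_{8} = v_{0} + v_{1} + 2·v_{3} ; sig = (2;(1,1,2))
  {4,6}:  v_{4} + v_{6} = v_{1} + 2·v_{2} ; sig = (2;(1,2))
  {1,2,9}:  v_{1} + v_{2} + v_{9} = 0 ; sig = (3;())
  {1,3,9}:  v_{1} + v_{3} + v_{9} = v_{8} ; sig = (3;(1))
  {0,1,2,3}:  v_{0} + v_{1} + v_{2} + v_{3} = v_{6} ; sig = (4;(1))
  {2,5,7,9}:  v_{2} + v_{5} + v_{7} + v_{9} = v_{4} ; sig = (4;(1))

Sorted signature multiset PRS(X):
[(2;()), (2;(1)), (2;(1)), (2;(1)), (2;(1)), (2;(1,1)), (2;(1,1)), (2;(1,1,1)), (2;(1,1,2)), (2;(1,1,2)), (2;(1,1,2)), (2;(1,1,2)), (2;(1,2)), (3;()), (3;(1)), (4;(1)), (4;(1))]


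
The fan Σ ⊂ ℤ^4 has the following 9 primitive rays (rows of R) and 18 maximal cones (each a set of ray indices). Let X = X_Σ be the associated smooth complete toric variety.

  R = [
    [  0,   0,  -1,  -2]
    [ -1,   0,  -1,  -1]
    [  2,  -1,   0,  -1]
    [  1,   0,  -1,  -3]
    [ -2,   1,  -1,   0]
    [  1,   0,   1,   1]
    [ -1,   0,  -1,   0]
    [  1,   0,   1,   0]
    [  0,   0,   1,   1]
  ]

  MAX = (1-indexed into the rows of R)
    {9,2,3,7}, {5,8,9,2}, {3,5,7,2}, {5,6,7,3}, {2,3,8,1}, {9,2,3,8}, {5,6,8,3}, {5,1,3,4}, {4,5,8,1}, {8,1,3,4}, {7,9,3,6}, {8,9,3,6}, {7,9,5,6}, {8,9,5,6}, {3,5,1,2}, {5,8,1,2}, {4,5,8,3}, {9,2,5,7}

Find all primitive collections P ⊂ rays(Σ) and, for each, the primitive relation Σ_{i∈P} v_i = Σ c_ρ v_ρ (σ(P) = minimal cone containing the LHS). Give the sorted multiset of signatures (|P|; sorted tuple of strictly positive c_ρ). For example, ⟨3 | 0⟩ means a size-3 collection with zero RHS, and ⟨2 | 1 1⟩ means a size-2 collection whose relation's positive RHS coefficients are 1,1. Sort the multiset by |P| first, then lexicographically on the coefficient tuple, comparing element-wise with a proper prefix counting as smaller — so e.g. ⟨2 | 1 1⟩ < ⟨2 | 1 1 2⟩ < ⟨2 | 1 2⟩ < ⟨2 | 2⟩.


12 minimal non-faces of Δ(Σ) (on 9 rays):

  {2,6}:  v_{2} + v_{6} = 0  ⟹  sig = ⟨2 | 0⟩
  {7,8}:  v_{7} + v_{8} = 0  ⟹  sig = ⟨2 | 0⟩
  {1,9}:  v_{1} + v_{9} = v_{2} + v_{8}  ⟹  sig = ⟨2 | 1 1⟩
  {4,9}:  v_{4} + v_{9} = v_{1} + v_{8}  ⟹  sig = ⟨2 | 1 1⟩
  {1,6}:  v_{1} + v_{6} = v_{3} + v_{5} + v_{8}  ⟹  sig = ⟨2 | 1 1 1⟩
  {1,7}:  v_{1} + v_{7} = v_{2} + v_{3} + v_{5}  ⟹  sig = ⟨2 | 1 1 1⟩
  {4,7}:  v_{4} + v_{7} = v_{1} + v_{3} + v_{5}  ⟹  sig = ⟨2 | 1 1 1⟩
  {2,4}:  v_{2} + v_{4} = 2·v_{1}  ⟹  sig = ⟨2 | 2⟩
  {4,6}:  v_{4} + v_{6} = 2·v_{3} + 2·v_{5} + 2·v_{8}  ⟹  sig = ⟨2 | 2 2 2⟩
  {3,5,9}:  v_{3} + v_{5} + v_{9} = 0  ⟹  sig = ⟨3 | 0⟩
  {1,3,5,8}:  v_{1} + v_{3} + v_{5} + v_{8} = v_{4}  ⟹  sig = ⟨4 | 1⟩
  {2,3,5,8}:  v_{2} + v_{3} + v_{5} + v_{8} = v_{1}  ⟹  sig = ⟨4 | 1⟩

Sorted signature multiset PRS(X):
{ ⟨2 | 0⟩ ×2,  ⟨2 | 1 1⟩ ×2,  ⟨2 | 1 1 1⟩ ×3,  ⟨2 | 2⟩,  ⟨2 | 2 2 2⟩,  ⟨3 | 0⟩,  ⟨4 | 1⟩ ×2 }
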